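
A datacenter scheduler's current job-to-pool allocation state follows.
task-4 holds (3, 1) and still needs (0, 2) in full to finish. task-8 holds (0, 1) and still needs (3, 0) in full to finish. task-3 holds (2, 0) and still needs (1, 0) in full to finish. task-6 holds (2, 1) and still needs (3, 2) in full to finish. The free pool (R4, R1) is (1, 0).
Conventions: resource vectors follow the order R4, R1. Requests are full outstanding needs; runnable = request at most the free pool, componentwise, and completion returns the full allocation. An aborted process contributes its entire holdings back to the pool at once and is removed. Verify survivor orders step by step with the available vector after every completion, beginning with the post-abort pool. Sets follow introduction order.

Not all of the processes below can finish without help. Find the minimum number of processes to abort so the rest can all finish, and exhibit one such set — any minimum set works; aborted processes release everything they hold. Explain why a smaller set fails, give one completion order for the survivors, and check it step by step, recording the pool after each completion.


The answer: abort task-6.
Key observation: the returned (2, 1) from task-6 is what brings task-4 — unrunnable before, under any order — into play at step 3.
Minimality: the empty abort set fails — the state is deadlocked as it stands.
Survivors finish in the order: task-3, task-8, task-4. Walking it through (pool after the aborts first):
  pool = (3, 1)
  run task-3 (needs (1, 0), free (3, 1)); after release of (2, 0) the pool is (5, 1)
  run task-8 (needs (3, 0), free (5, 1)); after release of (0, 1) the pool is (5, 2)
  run task-4 (needs (0, 2), free (5, 2)); after release of (3, 1) the pool is (8, 3)


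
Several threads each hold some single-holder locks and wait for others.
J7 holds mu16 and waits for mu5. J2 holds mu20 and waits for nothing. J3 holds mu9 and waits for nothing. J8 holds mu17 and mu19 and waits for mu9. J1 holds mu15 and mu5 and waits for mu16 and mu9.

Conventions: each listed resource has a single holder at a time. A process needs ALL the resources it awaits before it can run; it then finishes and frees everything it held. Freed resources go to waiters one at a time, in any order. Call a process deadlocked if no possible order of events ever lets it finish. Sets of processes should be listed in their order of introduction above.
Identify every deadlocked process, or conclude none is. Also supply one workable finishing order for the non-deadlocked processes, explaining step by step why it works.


The deadlocked set is J7 and J1.
Key observation: the cycle J7 -> J1 -> J7 can never break — each member waits on the next; no other process is dragged down with it.
The rest can finish in the order J2, J3, J8.
Verifying each step:
  J2: no waits; runs immediately, freeing mu20
  J3: no waits; runs immediately, freeing mu9
  run J8 (all its waits — mu9 — are resolved); releases mu17 and mu19


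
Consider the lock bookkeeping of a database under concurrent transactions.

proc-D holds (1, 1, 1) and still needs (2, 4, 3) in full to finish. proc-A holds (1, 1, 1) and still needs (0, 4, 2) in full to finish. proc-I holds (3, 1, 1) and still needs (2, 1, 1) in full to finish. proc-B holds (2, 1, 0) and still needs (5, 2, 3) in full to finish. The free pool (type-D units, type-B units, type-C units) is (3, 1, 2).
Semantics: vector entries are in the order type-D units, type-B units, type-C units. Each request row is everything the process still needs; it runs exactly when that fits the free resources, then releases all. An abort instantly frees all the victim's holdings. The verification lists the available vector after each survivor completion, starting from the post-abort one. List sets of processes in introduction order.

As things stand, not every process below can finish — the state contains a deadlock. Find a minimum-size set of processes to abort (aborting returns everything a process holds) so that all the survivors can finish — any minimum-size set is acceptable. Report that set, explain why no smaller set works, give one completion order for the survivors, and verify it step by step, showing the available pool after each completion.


The answer: abort proc-A.
Key observation: proc-D was stuck for good until proc-A gave back (1, 1, 1); in the order shown it finishes at step 3.
Why nothing smaller works: aborting no one leaves the state deadlocked as given.
One survivor order: proc-I, proc-B, proc-D. Walking it through (post-abort pool first):
  pool = (4, 2, 3)
  run proc-I (needs (2, 1, 1), free (4, 2, 3)); after release of (3, 1, 1) the pool is (7, 3, 4)
  run proc-B (needs (5, 2, 3), free (7, 3, 4)); after release of (2, 1, 0) the pool is (9, 4, 4)
  run proc-D (needs (2, 4, 3), free (9, 4, 4)); after release of (1, 1, 1) the pool is (10, 5, 5)


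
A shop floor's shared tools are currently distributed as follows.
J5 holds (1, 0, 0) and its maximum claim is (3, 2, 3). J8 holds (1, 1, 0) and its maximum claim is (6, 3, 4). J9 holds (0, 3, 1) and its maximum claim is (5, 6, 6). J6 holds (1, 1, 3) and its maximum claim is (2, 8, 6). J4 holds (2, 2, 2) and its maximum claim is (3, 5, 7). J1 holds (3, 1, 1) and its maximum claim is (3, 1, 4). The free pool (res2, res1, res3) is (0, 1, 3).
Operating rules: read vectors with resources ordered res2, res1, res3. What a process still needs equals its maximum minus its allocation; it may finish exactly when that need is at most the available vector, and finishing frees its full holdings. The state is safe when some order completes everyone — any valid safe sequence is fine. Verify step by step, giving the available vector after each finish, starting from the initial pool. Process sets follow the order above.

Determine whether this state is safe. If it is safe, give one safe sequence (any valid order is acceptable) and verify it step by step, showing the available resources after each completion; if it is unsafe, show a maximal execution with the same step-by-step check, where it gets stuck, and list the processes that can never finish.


UNSAFE.
Key observation: after J1, J5 the pool peaks at (4, 2, 4), and each blocked process is short somewhere: J8 on res2; J9 on res2, res1, res3; J6 on res1; J4 on res1, res3.
Going as far as possible: J1, J5; after that, nothing fits. Verifying each step:
  pool = (0, 1, 3)
  J1: need (0, 0, 3) fits (0, 1, 3); releases (3, 1, 1), pool now (3, 2, 4)
  J5: need (2, 2, 3) fits (3, 2, 4); releases (1, 0, 0), pool now (4, 2, 4)
  blocked: J8 wants (5, 2, 4), pool (4, 2, 4) — not enough res2
  blocked: J9 wants (5, 3, 5), pool (4, 2, 4) — not enough res2, res1 and res3
  blocked: J6 wants (1, 7, 3), pool (4, 2, 4) — not enough res1
  blocked: J4 wants (1, 3, 5), pool (4, 2, 4) — not enough res1 and res3
Never able to finish: J8, J9, J6 and J4.


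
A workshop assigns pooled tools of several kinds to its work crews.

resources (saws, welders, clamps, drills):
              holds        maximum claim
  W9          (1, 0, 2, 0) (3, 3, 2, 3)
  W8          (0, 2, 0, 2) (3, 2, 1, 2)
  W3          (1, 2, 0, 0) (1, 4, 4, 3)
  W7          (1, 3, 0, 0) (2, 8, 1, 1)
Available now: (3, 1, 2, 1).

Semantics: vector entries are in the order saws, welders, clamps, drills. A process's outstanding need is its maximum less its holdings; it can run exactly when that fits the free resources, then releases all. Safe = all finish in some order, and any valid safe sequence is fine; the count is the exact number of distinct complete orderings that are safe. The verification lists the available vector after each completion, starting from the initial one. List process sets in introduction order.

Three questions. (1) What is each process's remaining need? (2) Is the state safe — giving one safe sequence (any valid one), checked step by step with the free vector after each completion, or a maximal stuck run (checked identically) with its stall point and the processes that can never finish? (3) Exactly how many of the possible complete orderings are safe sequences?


(1) Need matrix, components ordered saws, welders, clamps, drills:
  W9: (2, 3, 0, 3)
  W8: (3, 0, 1, 0)
  W3: (0, 2, 4, 3)
  W7: (1, 5, 1, 1)
(2) The state is SAFE; one workable sequence: W8, W9, W3, W7.
Key observation: reading the order forward, W8 is the first process whose need (3, 0, 1, 0) meets the free pool (3, 1, 2, 1) exactly on a resource it requests.
Step-by-step check:
  pool = (3, 1, 2, 1)
  W8: need (3, 0, 1, 0) fits (3, 1, 2, 1); releases (0, 2, 0, 2), pool now (3, 3, 2, 3)
  W9: need (2, 3, 0, 3) fits (3, 3, 2, 3); releases (1, 0, 2, 0), pool now (4, 3, 4, 3)
  W3: need (0, 2, 4, 3) fits (4, 3, 4, 3); releases (1, 2, 0, 0), pool now (5, 5, 4, 3)
  W7: need (1, 5, 1, 1) fits (5, 5, 4, 3); releases (1, 3, 0, 0), pool now (6, 8, 4, 3)
(3) Precisely 1 of the possible complete orderings is a safe sequence.


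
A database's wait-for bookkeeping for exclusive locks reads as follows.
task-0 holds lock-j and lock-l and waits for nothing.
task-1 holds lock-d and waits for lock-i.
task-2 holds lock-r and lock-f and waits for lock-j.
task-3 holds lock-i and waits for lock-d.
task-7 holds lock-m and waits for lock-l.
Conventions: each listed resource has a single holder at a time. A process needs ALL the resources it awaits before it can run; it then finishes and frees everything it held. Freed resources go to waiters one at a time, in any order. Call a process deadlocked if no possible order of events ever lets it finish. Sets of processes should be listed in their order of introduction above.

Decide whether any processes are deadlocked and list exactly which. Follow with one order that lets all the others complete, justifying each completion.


The deadlocked set is task-1 and task-3.
Key observation: along task-1 -> task-3 -> task-1, each member waits on what the next one holds — a deadlock; no other process is dragged down with it.
A valid finishing order for the others: task-0, task-7, task-2.
Check, step by step:
  task-0 waits on nothing -> runs at once and releases lock-j and lock-l
  task-7 waits on lock-l — all released -> runs and releases lock-m
  task-2 waits on lock-j — all released -> runs and releases lock-r and lock-f


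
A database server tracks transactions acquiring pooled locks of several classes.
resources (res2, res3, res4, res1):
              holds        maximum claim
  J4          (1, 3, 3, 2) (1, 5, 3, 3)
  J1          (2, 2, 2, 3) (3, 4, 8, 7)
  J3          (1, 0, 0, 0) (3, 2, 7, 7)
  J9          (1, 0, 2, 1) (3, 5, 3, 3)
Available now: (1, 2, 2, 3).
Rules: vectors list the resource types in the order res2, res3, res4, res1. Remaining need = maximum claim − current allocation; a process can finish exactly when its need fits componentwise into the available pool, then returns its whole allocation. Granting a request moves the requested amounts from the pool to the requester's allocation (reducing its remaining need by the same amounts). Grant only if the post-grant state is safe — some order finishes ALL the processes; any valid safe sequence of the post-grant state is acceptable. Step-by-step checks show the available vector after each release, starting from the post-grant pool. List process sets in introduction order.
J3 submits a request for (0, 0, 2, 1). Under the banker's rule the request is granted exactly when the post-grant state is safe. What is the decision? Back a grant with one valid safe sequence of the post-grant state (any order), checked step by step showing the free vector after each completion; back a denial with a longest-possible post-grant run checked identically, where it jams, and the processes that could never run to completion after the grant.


DENY: after the grant no complete ordering would exist.
Key observation: after J4, J9 the pool peaks at (3, 5, 5, 5), and each blocked process is short somewhere: J1 on res4; J3 on res1.
On the post-grant state, J4, J9 is a maximal run — nothing extends it. Verifying each step:
  pool = (1, 2, 0, 2)
  run J4 (needs (0, 2, 0, 1), free (1, 2, 0, 2)); after release of (1, 3, 3, 2) the pool is (2, 5, 3, 4)
  run J9 (needs (2, 5, 1, 2), free (2, 5, 3, 4)); after release of (1, 0, 2, 1) the pool is (3, 5, 5, 5)
  blocked: J1 wants (1, 2, 6, 4), pool (3, 5, 5, 5) — not enough res4
  blocked: J3 wants (2, 2, 5, 6), pool (3, 5, 5, 5) — not enough res1
Processes that could never finish after the grant: J1 and J3.


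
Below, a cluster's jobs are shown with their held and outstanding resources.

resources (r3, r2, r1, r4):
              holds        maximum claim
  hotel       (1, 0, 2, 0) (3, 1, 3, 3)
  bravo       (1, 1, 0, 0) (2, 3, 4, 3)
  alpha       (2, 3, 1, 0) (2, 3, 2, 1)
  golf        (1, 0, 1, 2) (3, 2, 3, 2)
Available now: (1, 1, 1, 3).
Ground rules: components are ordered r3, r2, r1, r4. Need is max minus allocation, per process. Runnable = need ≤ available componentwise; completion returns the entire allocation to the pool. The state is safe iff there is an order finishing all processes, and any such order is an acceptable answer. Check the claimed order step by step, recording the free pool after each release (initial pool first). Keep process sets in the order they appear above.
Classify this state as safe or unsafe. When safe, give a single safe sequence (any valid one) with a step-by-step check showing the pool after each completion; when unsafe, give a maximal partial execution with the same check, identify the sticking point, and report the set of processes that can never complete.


SAFE. One safe sequence: alpha, golf, hotel, bravo.
Key observation: at alpha the run first touches a limit — (0, 0, 1, 1) against (1, 1, 1, 3), exact on a resource it actually requests.
Verifying each step:
  pool = (1, 1, 1, 3)
  alpha: need (0, 0, 1, 1) fits (1, 1, 1, 3); releases (2, 3, 1, 0), pool now (3, 4, 2, 3)
  golf: need (2, 2, 2, 0) fits (3, 4, 2, 3); releases (1, 0, 1, 2), pool now (4, 4, 3, 5)
  hotel: need (2, 1, 1, 3) fits (4, 4, 3, 5); releases (1, 0, 2, 0), pool now (5, 4, 5, 5)
  bravo: need (1, 2, 4, 3) fits (5, 4, 5, 5); releases (1, 1, 0, 0), pool now (6, 5, 5, 5)


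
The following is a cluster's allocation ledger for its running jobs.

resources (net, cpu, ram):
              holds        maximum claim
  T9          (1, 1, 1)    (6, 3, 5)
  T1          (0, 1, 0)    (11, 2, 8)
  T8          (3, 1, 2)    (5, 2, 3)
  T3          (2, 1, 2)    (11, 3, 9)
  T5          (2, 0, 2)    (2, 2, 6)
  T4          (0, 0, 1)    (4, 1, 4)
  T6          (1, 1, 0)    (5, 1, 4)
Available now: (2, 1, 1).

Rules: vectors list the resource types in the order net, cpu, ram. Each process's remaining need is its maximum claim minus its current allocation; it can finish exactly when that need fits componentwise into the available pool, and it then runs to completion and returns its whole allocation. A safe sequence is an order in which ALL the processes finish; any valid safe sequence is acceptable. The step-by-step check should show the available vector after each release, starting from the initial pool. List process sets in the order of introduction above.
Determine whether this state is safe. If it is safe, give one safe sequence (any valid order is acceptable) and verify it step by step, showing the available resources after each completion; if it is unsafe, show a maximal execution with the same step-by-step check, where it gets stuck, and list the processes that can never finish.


SAFE. One safe sequence: T8, T4, T6, T9, T5, T3, T1.
Key observation: T8 is the earliest step where a requested resource binds exactly: need (2, 1, 1), pool (2, 1, 1) at its turn.
Verifying each step:
  pool = (2, 1, 1)
  run T8 (needs (2, 1, 1), free (2, 1, 1)); after release of (3, 1, 2) the pool is (5, 2, 3)
  run T4 (needs (4, 1, 3), free (5, 2, 3)); after release of (0, 0, 1) the pool is (5, 2, 4)
  run T6 (needs (4, 0, 4), free (5, 2, 4)); after release of (1, 1, 0) the pool is (6, 3, 4)
  run T9 (needs (5, 2, 4), free (6, 3, 4)); after release of (1, 1, 1) the pool is (7, 4, 5)
  run T5 (needs (0, 2, 4), free (7, 4, 5)); after release of (2, 0, 2) the pool is (9, 4, 7)
  run T3 (needs (9, 2, 7), free (9, 4, 7)); after release of (2, 1, 2) the pool is (11, 5, 9)
  run T1 (needs (11, 1, 8), free (11, 5, 9)); after release of (0, 1, 0) the pool is (11, 6, 9)


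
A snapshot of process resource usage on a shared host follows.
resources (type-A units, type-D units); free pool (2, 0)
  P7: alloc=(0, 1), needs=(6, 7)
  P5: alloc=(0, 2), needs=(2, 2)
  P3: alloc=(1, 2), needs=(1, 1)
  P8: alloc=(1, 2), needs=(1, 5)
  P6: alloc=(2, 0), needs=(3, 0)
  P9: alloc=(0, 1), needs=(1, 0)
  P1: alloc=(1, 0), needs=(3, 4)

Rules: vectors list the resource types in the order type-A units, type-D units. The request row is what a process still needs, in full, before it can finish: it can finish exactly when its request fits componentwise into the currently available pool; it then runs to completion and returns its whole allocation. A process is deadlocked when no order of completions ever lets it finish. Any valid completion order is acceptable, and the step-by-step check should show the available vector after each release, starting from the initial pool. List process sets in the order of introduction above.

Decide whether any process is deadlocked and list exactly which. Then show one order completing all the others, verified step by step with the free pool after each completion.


Nothing here is deadlocked.
Key observation: starting with P9, each completion frees enough for the next — no one is permanently blocked.
One completion order for the rest: P9, P3, P5, P6, P8, P7, P1. Walking it through:
  pool = (2, 0)
  P9 needs (1, 0) <= (2, 0) -> finishes; pool += (0, 1) = (2, 1)
  P3 needs (1, 1) <= (2, 1) -> finishes; pool += (1, 2) = (3, 3)
  P5 needs (2, 2) <= (3, 3) -> finishes; pool += (0, 2) = (3, 5)
  P6 needs (3, 0) <= (3, 5) -> finishes; pool += (2, 0) = (5, 5)
  P8 needs (1, 5) <= (5, 5) -> finishes; pool += (1, 2) = (6, 7)
  P7 needs (6, 7) <= (6, 7) -> finishes; pool += (0, 1) = (6, 8)
  P1 needs (3, 4) <= (6, 8) -> finishes; pool += (1, 0) = (7, 8)


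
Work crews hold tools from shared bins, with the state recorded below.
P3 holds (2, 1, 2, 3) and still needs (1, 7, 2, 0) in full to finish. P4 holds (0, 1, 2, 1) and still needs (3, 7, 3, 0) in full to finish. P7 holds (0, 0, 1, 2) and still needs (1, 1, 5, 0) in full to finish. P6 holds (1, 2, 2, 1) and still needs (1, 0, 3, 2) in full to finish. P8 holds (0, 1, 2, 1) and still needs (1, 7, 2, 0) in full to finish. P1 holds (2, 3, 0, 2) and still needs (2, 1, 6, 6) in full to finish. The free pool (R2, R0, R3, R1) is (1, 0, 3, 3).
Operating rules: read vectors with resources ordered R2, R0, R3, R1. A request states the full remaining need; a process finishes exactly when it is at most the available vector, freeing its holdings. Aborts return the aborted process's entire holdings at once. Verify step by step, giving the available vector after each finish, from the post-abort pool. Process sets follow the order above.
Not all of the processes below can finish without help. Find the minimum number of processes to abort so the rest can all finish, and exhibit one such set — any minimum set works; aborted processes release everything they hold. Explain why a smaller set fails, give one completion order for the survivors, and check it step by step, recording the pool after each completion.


Abort P3 and P4.
Key observation: the deadlocked P8 becomes finishable only because P3 and P4 released (2, 2, 4, 4); it completes at step 4 below.
No one abort is enough; case by case: P3 alone leaves P4 blocked (short on R0); P4 alone leaves P3 blocked (short on R0); P7 alone leaves P3 blocked (short on R0); P6 alone leaves P3 blocked (short on R0); P8 alone leaves P3 blocked (short on R0); P1 alone leaves P3 blocked (short on R0).
One survivor order: P7, P6, P1, P8. Verifying each step (post-abort pool first):
  pool = (3, 2, 7, 7)
  P7: need (1, 1, 5, 0) fits (3, 2, 7, 7); releases (0, 0, 1, 2), pool now (3, 2, 8, 9)
  P6: need (1, 0, 3, 2) fits (3, 2, 8, 9); releases (1, 2, 2, 1), pool now (4, 4, 10, 10)
  P1: need (2, 1, 6, 6) fits (4, 4, 10, 10); releases (2, 3, 0, 2), pool now (6, 7, 10, 12)
  P8: need (1, 7, 2, 0) fits (6, 7, 10, 12); releases (0, 1, 2, 1), pool now (6, 8, 12, 13)


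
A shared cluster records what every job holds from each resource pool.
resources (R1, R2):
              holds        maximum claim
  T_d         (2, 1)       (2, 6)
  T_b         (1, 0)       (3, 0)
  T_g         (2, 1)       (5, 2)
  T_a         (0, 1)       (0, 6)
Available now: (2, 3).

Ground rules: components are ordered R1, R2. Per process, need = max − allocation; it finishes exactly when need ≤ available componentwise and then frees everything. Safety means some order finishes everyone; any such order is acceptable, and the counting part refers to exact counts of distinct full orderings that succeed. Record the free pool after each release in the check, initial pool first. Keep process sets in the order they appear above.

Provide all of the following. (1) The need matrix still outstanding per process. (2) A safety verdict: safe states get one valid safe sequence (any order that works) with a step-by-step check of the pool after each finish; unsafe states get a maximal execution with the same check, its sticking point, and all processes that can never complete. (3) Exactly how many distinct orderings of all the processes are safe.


(1) Outstanding need per process (order R1, R2):
  T_d: (0, 5)
  T_b: (2, 0)
  T_g: (3, 1)
  T_a: (0, 5)
(2) UNSAFE.
Key observation: the pool after T_b, T_g is (5, 4); every surviving request exceeds it in R2, so progress ends there.
A maximal execution: T_b, T_g — then nothing else fits. Check, step by step:
  pool = (2, 3)
  T_b: need (2, 0) fits (2, 3); releases (1, 0), pool now (3, 3)
  T_g: need (3, 1) fits (3, 3); releases (2, 1), pool now (5, 4)
  T_d still needs (0, 5) but only (5, 4) is free — short on R2
  T_a still needs (0, 5) but only (5, 4) is free — short on R2
Processes that can never finish: T_d and T_a.
(3) Precisely 0 of the possible complete orderings are safe sequences.


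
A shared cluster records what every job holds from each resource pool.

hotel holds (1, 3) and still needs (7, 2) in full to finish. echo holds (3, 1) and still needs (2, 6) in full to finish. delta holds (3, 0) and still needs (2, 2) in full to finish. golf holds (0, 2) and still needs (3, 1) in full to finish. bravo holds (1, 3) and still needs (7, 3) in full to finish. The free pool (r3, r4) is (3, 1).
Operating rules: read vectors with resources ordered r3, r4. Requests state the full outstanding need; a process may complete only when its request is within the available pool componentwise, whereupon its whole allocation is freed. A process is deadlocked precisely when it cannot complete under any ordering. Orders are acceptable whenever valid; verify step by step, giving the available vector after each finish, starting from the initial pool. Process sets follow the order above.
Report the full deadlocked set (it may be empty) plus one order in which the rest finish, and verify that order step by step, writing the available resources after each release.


Deadlocked set: hotel, echo and bravo.
Key observation: after golf, delta the pool peaks at (6, 3), and each blocked process is short somewhere: hotel on r3; echo on r4; bravo on r3.
One completion order for the rest: golf, delta. Step-by-step check:
  pool = (3, 1)
  golf: need (3, 1) fits (3, 1); releases (0, 2), pool now (3, 3)
  delta: need (2, 2) fits (3, 3); releases (3, 0), pool now (6, 3)
The blocked processes can never fit:
  blocked: hotel wants (7, 2), pool (6, 3) — not enough r3
  blocked: echo wants (2, 6), pool (6, 3) — not enough r4
  blocked: bravo wants (7, 3), pool (6, 3) — not enough r3


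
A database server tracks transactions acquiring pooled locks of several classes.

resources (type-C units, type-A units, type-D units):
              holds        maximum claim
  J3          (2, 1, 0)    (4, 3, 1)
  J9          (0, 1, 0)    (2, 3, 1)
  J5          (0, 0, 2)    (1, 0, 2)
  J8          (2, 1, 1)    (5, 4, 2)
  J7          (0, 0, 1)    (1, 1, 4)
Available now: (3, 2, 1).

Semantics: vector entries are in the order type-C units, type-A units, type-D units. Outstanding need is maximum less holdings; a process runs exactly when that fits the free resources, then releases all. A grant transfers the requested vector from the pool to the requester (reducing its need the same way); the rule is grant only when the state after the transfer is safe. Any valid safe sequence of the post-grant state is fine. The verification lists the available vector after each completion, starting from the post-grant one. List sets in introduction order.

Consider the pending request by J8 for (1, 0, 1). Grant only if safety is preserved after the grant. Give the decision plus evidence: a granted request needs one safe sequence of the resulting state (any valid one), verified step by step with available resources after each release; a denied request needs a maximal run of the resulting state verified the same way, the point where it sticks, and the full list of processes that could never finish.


GRANT. The post-grant state is safe; one safe sequence: J5, J9, J8, J3, J7.
Key observation: post-grant, (2, 2, 0) remains, and an order beginning with J5 completes everyone.
Verifying the post-grant state step by step:
  pool = (2, 2, 0)
  J5: need (1, 0, 0) fits (2, 2, 0); releases (0, 0, 2), pool now (2, 2, 2)
  J9: need (2, 2, 1) fits (2, 2, 2); releases (0, 1, 0), pool now (2, 3, 2)
  J8: need (2, 3, 0) fits (2, 3, 2); releases (3, 1, 2), pool now (5, 4, 4)
  J3: need (2, 2, 1) fits (5, 4, 4); releases (2, 1, 0), pool now (7, 5, 4)
  J7: need (1, 1, 3) fits (7, 5, 4); releases (0, 0, 1), pool now (7, 5, 5)


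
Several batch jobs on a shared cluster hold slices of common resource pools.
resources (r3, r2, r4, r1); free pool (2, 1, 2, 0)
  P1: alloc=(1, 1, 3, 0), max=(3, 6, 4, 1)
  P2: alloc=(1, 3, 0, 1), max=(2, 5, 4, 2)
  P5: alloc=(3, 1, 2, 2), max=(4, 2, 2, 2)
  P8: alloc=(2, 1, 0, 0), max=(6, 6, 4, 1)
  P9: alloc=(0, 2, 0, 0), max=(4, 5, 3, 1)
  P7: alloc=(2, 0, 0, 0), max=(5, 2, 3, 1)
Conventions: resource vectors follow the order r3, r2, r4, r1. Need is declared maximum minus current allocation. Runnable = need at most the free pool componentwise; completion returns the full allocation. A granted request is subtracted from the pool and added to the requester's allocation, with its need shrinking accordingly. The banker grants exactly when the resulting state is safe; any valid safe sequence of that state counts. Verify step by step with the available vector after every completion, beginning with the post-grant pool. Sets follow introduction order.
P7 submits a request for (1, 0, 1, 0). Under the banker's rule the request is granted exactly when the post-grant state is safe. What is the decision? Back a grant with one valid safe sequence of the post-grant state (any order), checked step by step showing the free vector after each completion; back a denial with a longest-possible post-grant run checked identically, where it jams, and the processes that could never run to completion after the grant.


GRANT: granting preserves safety; a valid post-grant sequence is P5, P7, P2, P1, P8, P9.
Key observation: with (1, 1, 1, 0) left after the transfer, P5 can run at once — the state stays safe.
Check on the post-grant state, step by step:
  pool = (1, 1, 1, 0)
  P5 needs (1, 1, 0, 0) <= (1, 1, 1, 0) -> finishes; pool += (3, 1, 2, 2) = (4, 2, 3, 2)
  P7 needs (2, 2, 2, 1) <= (4, 2, 3, 2) -> finishes; pool += (3, 0, 1, 0) = (7, 2, 4, 2)
  P2 needs (1, 2, 4, 1) <= (7, 2, 4, 2) -> finishes; pool += (1, 3, 0, 1) = (8, 5, 4, 3)
  P1 needs (2, 5, 1, 1) <= (8, 5, 4, 3) -> finishes; pool += (1, 1, 3, 0) = (9, 6, 7, 3)
  P8 needs (4, 5, 4, 1) <= (9, 6, 7, 3) -> finishes; pool += (2, 1, 0, 0) = (11, 7, 7, 3)
  P9 needs (4, 3, 3, 1) <= (11, 7, 7, 3) -> finishes; pool += (0, 2, 0, 0) = (11, 9, 7, 3)


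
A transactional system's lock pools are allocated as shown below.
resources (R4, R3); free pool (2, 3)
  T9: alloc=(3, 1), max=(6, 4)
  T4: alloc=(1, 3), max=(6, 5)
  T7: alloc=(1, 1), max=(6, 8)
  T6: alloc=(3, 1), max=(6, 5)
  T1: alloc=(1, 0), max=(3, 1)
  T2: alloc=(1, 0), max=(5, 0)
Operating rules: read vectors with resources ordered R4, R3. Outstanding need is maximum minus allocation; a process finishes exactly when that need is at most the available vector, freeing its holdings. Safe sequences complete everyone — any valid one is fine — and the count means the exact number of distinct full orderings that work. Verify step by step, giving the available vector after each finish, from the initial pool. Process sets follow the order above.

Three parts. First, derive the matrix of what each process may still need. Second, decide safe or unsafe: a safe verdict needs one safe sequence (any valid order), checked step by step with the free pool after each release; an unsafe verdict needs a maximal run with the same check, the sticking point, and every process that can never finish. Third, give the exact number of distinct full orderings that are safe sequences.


(1) Remaining need (order R4, R3):
  T9: (3, 3)
  T4: (5, 2)
  T7: (5, 7)
  T6: (3, 4)
  T1: (2, 1)
  T2: (4, 0)
(2) SAFE, for example via the order T1, T9, T4, T6, T7, T2.
Key observation: the first exact fit in this order is T1 — it needs (2, 1) with (2, 3) free, meeting a requested resource to the last unit.
Walking it through:
  pool = (2, 3)
  run T1 (needs (2, 1), free (2, 3)); after release of (1, 0) the pool is (3, 3)
  run T9 (needs (3, 3), free (3, 3)); after release of (3, 1) the pool is (6, 4)
  run T4 (needs (5, 2), free (6, 4)); after release of (1, 3) the pool is (7, 7)
  run T6 (needs (3, 4), free (7, 7)); after release of (3, 1) the pool is (10, 8)
  run T7 (needs (5, 7), free (10, 8)); after release of (1, 1) the pool is (11, 9)
  run T2 (needs (4, 0), free (11, 9)); after release of (1, 0) the pool is (12, 9)
(3) Precisely 12 of the possible complete orderings are safe sequences.


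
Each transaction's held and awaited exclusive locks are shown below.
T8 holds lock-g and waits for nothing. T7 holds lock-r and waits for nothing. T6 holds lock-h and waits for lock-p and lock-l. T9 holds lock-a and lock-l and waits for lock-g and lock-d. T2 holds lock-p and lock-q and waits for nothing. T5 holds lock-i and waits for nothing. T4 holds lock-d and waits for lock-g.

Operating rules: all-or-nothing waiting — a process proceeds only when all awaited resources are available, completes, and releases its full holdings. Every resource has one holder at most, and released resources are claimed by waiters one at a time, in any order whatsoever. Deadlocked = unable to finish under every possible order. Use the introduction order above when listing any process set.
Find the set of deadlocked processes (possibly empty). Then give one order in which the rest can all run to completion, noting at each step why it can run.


No process is deadlocked.
Key observation: the waits form no ring: some process can always run, and its releases unblock the others one by one.
A valid finishing order for the others: T8, T7, T2, T4, T9, T5, T6.
Check, step by step:
  T8 waits on nothing -> runs at once and releases lock-g
  T7 waits on nothing -> runs at once and releases lock-r
  T2 waits on nothing -> runs at once and releases lock-p and lock-q
  run T4 (all its waits — lock-g — are resolved); releases lock-d
  run T9 (all its waits — lock-g and lock-d — are resolved); releases lock-a and lock-l
  T5 waits on nothing -> runs at once and releases lock-i
  run T6 (all its waits — lock-p and lock-l — are resolved); releases lock-h


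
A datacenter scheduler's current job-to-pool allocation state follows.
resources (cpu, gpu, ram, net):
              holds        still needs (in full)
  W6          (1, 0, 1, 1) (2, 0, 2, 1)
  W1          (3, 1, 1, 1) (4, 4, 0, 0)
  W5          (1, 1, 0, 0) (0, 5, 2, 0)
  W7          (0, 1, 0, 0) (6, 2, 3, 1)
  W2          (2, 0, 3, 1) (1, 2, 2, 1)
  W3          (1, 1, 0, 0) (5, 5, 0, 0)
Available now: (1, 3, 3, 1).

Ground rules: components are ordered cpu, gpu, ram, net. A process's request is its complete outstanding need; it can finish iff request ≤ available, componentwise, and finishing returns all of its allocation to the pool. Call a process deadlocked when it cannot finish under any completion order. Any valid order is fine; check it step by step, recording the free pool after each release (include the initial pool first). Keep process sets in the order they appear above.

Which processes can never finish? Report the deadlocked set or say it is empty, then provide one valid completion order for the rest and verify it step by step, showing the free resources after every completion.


The deadlocked set is W1, W5, W7 and W3.
Key observation: after W2, W6 the pool peaks at (4, 3, 7, 3), and each blocked process is short somewhere: W1 on gpu; W5 on gpu; W7 on cpu; W3 on cpu, gpu.
A valid finishing order for the others: W2, W6. Check, step by step:
  pool = (1, 3, 3, 1)
  run W2 (needs (1, 2, 2, 1), free (1, 3, 3, 1)); after release of (2, 0, 3, 1) the pool is (3, 3, 6, 2)
  run W6 (needs (2, 0, 2, 1), free (3, 3, 6, 2)); after release of (1, 0, 1, 1) the pool is (4, 3, 7, 3)
None of the blocked processes ever fits:
  blocked: W1 wants (4, 4, 0, 0), pool (4, 3, 7, 3) — not enough gpu
  blocked: W5 wants (0, 5, 2, 0), pool (4, 3, 7, 3) — not enough gpu
  blocked: W7 wants (6, 2, 3, 1), pool (4, 3, 7, 3) — not enough cpu
  blocked: W3 wants (5, 5, 0, 0), pool (4, 3, 7, 3) — not enough cpu and gpu


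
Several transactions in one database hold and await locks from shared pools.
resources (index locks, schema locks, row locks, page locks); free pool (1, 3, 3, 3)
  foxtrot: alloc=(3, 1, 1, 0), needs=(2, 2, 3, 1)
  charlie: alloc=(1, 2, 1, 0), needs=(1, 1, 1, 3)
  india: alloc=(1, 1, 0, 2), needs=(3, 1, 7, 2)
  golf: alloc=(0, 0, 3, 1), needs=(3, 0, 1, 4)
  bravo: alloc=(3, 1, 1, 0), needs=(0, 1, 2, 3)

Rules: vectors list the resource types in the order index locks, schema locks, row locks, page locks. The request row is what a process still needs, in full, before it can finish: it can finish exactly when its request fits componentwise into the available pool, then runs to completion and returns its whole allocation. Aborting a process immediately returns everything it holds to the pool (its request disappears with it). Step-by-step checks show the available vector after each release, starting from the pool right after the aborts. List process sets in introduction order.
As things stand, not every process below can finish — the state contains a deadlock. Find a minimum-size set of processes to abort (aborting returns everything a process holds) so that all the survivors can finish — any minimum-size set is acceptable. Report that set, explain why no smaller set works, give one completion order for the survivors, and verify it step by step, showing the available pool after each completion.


The answer: abort india.
Key observation: golf had no path to completion before; after the abort of india ((1, 1, 0, 2) returned), step 3 is where it fits.
No smaller set exists: with zero aborts the deadlock remains.
Survivors finish in the order: foxtrot, charlie, golf, bravo. Step-by-step check (pool after the aborts first):
  pool = (2, 4, 3, 5)
  run foxtrot (needs (2, 2, 3, 1), free (2, 4, 3, 5)); after release of (3, 1, 1, 0) the pool is (5, 5, 4, 5)
  run charlie (needs (1, 1, 1, 3), free (5, 5, 4, 5)); after release of (1, 2, 1, 0) the pool is (6, 7, 5, 5)
  run golf (needs (3, 0, 1, 4), free (6, 7, 5, 5)); after release of (0, 0, 3, 1) the pool is (6, 7, 8, 6)
  run bravo (needs (0, 1, 2, 3), free (6, 7, 8, 6)); after release of (3, 1, 1, 0) the pool is (9, 8, 9, 6)


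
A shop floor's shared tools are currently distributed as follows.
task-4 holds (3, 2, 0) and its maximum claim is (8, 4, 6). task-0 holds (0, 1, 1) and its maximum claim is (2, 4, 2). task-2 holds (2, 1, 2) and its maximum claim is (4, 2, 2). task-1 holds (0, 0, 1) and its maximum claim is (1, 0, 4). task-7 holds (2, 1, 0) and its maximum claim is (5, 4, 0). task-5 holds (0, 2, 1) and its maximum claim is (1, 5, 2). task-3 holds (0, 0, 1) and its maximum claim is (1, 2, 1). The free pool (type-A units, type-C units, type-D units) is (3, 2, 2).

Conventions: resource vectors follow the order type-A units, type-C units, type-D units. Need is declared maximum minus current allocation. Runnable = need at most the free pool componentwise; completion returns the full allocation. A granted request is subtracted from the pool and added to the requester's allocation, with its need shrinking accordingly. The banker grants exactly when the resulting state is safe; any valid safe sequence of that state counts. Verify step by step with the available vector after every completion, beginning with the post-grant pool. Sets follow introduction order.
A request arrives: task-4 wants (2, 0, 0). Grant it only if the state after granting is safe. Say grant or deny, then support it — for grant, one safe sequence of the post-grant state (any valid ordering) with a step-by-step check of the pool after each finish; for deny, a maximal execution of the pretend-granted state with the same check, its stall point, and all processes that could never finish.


DENY. Granting would leave the state unsafe.
Key observation: after task-3, task-1 the pool peaks at (1, 2, 4), and each blocked process is short somewhere: task-4 on type-A units, type-D units; task-0 on type-A units, type-C units; task-2 on type-A units; task-7 on type-A units, type-C units; task-5 on type-C units.
On the post-grant state, task-3, task-1 is a maximal run — nothing extends it. Verifying each step:
  pool = (1, 2, 2)
  task-3: need (1, 2, 0) fits (1, 2, 2); releases (0, 0, 1), pool now (1, 2, 3)
  task-1: need (1, 0, 3) fits (1, 2, 3); releases (0, 0, 1), pool now (1, 2, 4)
  task-4 cannot run: need (3, 2, 6) vs free (1, 2, 4) (insufficient type-A units and type-D units)
  task-0 cannot run: need (2, 3, 1) vs free (1, 2, 4) (insufficient type-A units and type-C units)
  task-2 cannot run: need (2, 1, 0) vs free (1, 2, 4) (insufficient type-A units)
  task-7 cannot run: need (3, 3, 0) vs free (1, 2, 4) (insufficient type-A units and type-C units)
  task-5 cannot run: need (1, 3, 1) vs free (1, 2, 4) (insufficient type-C units)
Had the request been granted, task-4, task-0, task-2, task-7 and task-5 could never finish.


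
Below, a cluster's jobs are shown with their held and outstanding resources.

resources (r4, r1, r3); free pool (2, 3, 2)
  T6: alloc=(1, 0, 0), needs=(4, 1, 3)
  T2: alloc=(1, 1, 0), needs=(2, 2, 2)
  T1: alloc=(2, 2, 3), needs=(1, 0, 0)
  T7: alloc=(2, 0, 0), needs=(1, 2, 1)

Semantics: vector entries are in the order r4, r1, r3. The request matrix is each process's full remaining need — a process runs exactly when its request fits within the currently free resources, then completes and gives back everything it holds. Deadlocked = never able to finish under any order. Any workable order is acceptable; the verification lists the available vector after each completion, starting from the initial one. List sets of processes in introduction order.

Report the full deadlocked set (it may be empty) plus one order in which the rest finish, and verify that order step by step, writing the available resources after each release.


The deadlocked set is empty.
Key observation: the pool covers T7 at once, and every later process fits after earlier releases.
A valid finishing order for the others: T7, T1, T6, T2. Walking it through:
  pool = (2, 3, 2)
  run T7 (needs (1, 2, 1), free (2, 3, 2)); after release of (2, 0, 0) the pool is (4, 3, 2)
  run T1 (needs (1, 0, 0), free (4, 3, 2)); after release of (2, 2, 3) the pool is (6, 5, 5)
  run T6 (needs (4, 1, 3), free (6, 5, 5)); after release of (1, 0, 0) the pool is (7, 5, 5)
  run T2 (needs (2, 2, 2), free (7, 5, 5)); after release of (1, 1, 0) the pool is (8, 6, 5)


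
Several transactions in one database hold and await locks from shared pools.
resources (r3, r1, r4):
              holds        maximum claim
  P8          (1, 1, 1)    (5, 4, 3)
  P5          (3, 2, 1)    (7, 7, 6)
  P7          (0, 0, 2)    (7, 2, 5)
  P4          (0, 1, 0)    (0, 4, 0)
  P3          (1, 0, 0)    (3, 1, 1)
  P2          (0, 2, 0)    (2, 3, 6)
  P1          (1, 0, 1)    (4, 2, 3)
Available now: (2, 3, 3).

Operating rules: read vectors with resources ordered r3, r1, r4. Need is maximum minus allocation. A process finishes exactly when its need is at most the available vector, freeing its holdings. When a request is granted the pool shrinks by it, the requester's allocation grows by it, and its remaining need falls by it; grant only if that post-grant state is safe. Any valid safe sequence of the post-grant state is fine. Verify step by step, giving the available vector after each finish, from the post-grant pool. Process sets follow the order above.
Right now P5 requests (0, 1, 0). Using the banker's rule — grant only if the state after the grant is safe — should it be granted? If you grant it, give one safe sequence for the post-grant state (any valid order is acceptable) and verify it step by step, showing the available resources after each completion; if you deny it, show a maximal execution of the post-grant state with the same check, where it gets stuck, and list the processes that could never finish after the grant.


DENY. Granting would leave the state unsafe.
Key observation: after P3, P1 the pool peaks at (4, 2, 4), and each blocked process is short somewhere: P8 on r1; P5 on r1, r4; P7 on r3; P4 on r1; P2 on r4.
On the post-grant state, P3, P1 is a maximal run — nothing extends it. Walking it through:
  pool = (2, 2, 3)
  run P3 (needs (2, 1, 1), free (2, 2, 3)); after release of (1, 0, 0) the pool is (3, 2, 3)
  run P1 (needs (3, 2, 2), free (3, 2, 3)); after release of (1, 0, 1) the pool is (4, 2, 4)
  blocked: P8 wants (4, 3, 2), pool (4, 2, 4) — not enough r1
  blocked: P5 wants (4, 4, 5), pool (4, 2, 4) — not enough r1 and r4
  blocked: P7 wants (7, 2, 3), pool (4, 2, 4) — not enough r3
  blocked: P4 wants (0, 3, 0), pool (4, 2, 4) — not enough r1
  blocked: P2 wants (2, 1, 6), pool (4, 2, 4) — not enough r4
Post-grant, the permanently blocked set is P8, P5, P7, P4 and P2.
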